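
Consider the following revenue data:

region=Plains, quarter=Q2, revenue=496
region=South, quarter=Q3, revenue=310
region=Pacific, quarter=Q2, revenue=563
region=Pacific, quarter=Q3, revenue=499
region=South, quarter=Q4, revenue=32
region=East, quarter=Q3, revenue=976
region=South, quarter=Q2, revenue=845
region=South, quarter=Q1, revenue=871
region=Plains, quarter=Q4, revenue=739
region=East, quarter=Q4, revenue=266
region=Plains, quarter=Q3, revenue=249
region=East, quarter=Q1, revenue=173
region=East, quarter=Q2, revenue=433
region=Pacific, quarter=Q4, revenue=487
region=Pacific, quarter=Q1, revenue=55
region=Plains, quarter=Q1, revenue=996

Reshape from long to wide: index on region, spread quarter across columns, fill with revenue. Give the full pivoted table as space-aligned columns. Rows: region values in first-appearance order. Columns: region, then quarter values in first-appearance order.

Columns: region plus the 4 distinct quarter values (Q2, Q3, Q4, Q1).
For example, row Plains column Q2 takes revenue=496 from the long row (Plains, Q2).

region   Q2   Q3   Q4   Q1 
Plains   496  249  739  996
South    845  310  32   871
Pacific  563  499  487  55 
East     433  976  266  173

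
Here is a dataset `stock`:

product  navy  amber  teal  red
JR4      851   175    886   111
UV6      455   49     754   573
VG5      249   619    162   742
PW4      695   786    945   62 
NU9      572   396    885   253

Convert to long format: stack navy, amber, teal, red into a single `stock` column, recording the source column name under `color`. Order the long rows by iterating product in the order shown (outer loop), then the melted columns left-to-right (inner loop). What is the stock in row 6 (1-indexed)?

49

20 rows total (5 × 4). Row 6: index ⌊(6-1)/4⌋ = 1 into product → UV6; (6-1) mod 4 = 1 into the melted columns → amber.
So row 6 is (UV6, amber, 49); stock = 49.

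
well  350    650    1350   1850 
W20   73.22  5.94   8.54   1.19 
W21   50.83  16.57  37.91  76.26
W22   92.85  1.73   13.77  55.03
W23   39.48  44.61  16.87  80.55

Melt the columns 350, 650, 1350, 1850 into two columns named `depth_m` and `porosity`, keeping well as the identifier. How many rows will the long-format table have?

16

4 well values × 4 melted columns = 16 rows.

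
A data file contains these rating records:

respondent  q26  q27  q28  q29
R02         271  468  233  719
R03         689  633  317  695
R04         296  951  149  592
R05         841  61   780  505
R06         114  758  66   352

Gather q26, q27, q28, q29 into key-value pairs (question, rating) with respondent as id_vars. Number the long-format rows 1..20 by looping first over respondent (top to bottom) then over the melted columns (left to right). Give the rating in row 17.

20 rows total (5 × 4). Row 17: index ⌊(17-1)/4⌋ = 4 into respondent → R06; (17-1) mod 4 = 0 into the melted columns → q26.
So row 17 is (R06, q26, 114); rating = 114.

114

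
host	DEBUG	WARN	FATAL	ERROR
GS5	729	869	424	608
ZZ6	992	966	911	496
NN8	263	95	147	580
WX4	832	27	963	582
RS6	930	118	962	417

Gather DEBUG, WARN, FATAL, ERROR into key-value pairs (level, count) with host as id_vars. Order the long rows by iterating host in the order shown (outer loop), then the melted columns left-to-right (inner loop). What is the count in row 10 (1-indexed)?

20 rows total (5 × 4). Row 10: index ⌊(10-1)/4⌋ = 2 into host → NN8; (10-1) mod 4 = 1 into the melted columns → WARN.
So row 10 is (NN8, WARN, 95); count = 95.

95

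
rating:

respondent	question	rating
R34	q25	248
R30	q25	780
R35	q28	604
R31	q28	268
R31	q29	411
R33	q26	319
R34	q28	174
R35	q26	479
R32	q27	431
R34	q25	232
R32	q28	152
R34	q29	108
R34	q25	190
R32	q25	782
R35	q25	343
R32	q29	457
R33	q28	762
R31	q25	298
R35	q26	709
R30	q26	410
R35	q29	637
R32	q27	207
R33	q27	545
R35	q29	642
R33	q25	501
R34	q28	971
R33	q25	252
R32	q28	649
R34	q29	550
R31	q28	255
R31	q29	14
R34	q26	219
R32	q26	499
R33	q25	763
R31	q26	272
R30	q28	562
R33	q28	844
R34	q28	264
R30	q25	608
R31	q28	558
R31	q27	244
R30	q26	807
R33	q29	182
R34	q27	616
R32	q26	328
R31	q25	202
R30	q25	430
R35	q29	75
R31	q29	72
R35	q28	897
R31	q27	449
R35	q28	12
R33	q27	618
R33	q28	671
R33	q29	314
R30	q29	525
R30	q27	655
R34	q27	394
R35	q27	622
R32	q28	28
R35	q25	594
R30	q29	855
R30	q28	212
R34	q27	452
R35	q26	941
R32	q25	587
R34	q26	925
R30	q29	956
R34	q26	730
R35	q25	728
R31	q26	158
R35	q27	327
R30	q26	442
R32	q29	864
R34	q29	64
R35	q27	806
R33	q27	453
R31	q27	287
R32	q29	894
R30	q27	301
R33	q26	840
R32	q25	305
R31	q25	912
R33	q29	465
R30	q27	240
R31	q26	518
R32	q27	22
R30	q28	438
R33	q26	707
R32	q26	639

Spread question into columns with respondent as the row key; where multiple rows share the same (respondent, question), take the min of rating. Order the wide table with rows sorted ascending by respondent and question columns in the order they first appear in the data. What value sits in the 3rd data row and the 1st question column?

305

With rows sorted ascending by respondent, row 3 is respondent=R32. question columns in first-appearance order: q25, q28, q29, q26, q27; column 1 is q25.
Long rows with respondent=R32, question=q25: min(782, 587, 305) = 305.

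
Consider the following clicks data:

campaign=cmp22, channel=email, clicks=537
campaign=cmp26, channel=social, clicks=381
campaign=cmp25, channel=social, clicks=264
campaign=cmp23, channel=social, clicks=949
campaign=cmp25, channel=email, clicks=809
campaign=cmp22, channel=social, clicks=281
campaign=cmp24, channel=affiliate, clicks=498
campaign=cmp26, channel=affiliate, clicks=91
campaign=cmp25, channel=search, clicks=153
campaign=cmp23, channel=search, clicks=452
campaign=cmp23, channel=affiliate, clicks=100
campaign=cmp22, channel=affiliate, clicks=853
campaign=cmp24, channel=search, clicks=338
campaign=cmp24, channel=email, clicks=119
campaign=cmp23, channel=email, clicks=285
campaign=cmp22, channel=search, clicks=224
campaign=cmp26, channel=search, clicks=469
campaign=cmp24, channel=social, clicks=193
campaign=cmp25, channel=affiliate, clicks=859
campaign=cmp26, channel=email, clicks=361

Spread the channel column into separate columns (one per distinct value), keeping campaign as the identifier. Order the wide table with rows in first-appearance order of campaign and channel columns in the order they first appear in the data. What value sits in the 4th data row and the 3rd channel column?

100

With rows in first-appearance order of campaign, row 4 is campaign=cmp23. channel columns in first-appearance order: email, social, affiliate, search; column 3 is affiliate.
Long rows with campaign=cmp23, channel=affiliate: clicks = 100.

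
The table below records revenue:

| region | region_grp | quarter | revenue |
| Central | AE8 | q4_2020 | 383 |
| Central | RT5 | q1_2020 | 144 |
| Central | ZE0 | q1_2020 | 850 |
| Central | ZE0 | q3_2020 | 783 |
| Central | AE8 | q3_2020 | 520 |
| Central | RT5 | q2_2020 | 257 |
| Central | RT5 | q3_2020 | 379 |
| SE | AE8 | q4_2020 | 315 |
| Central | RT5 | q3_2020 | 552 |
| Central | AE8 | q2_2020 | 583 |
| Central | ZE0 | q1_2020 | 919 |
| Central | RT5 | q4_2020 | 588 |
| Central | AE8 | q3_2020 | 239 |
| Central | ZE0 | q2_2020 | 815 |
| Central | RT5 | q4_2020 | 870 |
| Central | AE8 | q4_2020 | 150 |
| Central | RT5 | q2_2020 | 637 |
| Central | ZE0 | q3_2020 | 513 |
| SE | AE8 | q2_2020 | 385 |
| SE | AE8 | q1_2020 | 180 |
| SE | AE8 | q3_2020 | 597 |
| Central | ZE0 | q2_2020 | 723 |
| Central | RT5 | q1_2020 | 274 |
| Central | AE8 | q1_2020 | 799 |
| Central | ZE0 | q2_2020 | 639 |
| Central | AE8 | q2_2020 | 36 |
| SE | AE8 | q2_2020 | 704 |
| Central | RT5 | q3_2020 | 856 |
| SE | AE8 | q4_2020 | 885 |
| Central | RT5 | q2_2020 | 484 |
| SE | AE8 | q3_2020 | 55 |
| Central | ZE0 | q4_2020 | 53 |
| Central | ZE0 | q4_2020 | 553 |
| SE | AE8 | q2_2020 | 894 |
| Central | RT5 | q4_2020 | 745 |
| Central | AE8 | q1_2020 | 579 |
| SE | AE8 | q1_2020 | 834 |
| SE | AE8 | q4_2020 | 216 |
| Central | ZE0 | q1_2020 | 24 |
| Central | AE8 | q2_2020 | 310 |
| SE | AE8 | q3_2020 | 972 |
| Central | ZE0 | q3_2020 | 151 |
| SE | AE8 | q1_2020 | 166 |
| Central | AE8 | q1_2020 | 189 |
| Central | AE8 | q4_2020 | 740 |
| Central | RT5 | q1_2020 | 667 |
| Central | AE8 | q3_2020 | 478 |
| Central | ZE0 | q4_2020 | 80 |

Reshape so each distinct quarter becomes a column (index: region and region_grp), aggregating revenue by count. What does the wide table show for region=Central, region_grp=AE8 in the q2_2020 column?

3

Rows with region=Central, region_grp=AE8 and quarter=q2_2020: revenue values are 583, 36, 310.
3 rows match — count = 3.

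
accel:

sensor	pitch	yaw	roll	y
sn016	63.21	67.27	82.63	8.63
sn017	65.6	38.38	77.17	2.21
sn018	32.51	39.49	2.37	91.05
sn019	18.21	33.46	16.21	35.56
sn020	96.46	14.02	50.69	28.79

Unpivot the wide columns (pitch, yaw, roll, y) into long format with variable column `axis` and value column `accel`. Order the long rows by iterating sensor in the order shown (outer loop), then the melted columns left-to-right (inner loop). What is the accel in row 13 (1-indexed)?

20 rows total (5 × 4). Row 13: index ⌊(13-1)/4⌋ = 3 into sensor → sn019; (13-1) mod 4 = 0 into the melted columns → pitch.
So row 13 is (sn019, pitch, 18.21); accel = 18.21.

18.21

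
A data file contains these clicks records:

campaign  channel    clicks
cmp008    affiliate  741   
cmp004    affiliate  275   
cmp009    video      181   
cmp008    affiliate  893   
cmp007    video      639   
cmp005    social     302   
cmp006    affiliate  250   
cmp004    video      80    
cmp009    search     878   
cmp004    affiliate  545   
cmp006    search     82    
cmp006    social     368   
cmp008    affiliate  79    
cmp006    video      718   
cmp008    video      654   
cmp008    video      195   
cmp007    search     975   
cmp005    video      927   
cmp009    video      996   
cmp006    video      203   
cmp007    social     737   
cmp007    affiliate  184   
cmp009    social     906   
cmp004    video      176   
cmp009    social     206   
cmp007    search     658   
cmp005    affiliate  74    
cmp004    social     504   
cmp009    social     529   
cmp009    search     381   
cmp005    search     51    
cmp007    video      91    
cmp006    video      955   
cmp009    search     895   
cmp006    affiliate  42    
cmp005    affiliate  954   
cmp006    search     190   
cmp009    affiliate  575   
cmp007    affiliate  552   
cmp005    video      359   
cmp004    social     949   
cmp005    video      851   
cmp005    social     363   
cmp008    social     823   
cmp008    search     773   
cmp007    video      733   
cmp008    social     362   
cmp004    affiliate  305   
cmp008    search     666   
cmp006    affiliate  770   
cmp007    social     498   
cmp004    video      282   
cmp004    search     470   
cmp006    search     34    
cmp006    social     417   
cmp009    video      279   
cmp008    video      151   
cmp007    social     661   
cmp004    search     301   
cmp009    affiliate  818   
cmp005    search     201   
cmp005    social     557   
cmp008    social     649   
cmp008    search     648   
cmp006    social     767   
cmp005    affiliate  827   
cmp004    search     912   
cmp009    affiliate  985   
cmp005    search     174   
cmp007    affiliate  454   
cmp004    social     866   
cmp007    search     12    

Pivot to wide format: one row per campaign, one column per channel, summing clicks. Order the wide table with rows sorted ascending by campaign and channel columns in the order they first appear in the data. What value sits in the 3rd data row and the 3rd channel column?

With rows sorted ascending by campaign, row 3 is campaign=cmp006. channel columns in first-appearance order: affiliate, video, social, search; column 3 is social.
Long rows with campaign=cmp006, channel=social: 368 + 417 + 767 = 1552.

1552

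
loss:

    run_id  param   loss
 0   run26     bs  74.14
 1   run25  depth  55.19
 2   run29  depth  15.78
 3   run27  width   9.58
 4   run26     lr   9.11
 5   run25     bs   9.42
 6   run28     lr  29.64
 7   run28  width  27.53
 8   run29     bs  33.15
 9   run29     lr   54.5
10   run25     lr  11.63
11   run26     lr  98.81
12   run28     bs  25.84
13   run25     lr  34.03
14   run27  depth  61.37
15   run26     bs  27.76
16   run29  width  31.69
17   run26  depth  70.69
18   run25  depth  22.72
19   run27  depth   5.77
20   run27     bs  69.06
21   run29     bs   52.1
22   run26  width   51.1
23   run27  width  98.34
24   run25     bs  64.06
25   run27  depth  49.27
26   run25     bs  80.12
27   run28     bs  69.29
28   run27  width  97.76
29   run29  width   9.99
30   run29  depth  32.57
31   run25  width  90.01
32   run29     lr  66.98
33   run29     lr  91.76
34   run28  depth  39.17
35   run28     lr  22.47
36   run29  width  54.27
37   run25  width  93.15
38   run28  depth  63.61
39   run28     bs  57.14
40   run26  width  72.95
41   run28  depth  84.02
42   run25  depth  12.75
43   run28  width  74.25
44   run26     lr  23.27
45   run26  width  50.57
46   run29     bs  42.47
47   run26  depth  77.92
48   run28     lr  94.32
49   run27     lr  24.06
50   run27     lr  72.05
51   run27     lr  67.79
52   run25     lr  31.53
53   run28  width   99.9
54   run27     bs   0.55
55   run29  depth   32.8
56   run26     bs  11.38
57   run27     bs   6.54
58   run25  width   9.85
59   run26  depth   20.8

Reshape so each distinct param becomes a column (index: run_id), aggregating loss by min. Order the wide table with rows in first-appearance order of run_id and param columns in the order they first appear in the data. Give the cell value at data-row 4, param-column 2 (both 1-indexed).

With rows in first-appearance order of run_id, row 4 is run_id=run27. param columns in first-appearance order: bs, depth, width, lr; column 2 is depth.
Long rows with run_id=run27, param=depth: min(61.37, 5.77, 49.27) = 5.77.

5.77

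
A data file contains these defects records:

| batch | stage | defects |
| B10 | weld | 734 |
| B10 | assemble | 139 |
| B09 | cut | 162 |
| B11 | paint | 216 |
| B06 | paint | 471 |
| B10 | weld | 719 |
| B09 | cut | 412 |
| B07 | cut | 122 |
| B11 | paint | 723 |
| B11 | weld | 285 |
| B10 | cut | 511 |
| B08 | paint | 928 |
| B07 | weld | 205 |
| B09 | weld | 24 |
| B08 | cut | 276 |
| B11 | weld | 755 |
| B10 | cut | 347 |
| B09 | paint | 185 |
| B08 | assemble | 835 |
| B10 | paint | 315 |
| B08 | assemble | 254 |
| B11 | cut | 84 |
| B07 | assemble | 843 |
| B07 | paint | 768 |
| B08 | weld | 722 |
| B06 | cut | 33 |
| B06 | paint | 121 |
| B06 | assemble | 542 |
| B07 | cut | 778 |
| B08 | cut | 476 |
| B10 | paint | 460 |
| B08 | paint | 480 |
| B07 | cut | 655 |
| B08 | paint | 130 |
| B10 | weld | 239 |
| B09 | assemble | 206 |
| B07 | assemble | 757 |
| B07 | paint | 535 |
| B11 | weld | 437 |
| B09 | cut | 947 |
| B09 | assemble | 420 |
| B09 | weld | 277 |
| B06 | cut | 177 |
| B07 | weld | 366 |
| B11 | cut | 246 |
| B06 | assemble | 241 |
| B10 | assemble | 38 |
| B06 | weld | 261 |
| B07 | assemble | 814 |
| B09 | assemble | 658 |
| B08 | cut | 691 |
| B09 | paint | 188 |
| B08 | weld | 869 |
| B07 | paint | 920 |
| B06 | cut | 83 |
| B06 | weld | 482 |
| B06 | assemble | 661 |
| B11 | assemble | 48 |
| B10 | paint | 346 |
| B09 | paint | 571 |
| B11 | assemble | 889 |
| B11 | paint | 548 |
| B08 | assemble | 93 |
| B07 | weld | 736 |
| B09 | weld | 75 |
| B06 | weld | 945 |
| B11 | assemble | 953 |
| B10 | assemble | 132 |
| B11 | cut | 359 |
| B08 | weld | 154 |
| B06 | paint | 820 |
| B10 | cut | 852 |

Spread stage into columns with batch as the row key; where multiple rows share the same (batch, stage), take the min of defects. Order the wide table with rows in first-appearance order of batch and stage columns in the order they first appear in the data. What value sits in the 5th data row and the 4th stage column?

535

With rows in first-appearance order of batch, row 5 is batch=B07. stage columns in first-appearance order: weld, assemble, cut, paint; column 4 is paint.
Long rows with batch=B07, stage=paint: min(768, 535, 920) = 535.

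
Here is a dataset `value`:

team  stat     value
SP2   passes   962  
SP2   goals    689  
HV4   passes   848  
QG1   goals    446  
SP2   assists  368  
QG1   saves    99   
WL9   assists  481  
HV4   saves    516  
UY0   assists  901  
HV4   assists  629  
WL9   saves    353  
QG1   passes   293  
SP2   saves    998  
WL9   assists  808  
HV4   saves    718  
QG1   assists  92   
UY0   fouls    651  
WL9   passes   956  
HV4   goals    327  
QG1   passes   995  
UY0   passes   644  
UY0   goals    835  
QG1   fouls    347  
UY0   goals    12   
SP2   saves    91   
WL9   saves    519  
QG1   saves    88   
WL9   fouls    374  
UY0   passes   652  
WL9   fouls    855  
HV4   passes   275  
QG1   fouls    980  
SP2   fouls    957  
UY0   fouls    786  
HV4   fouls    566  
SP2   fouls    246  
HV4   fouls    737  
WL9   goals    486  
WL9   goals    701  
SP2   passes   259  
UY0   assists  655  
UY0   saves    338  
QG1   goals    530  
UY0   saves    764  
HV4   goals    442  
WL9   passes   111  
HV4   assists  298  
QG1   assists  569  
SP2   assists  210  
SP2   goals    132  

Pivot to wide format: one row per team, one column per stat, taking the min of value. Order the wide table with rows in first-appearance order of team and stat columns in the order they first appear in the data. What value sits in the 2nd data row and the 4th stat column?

With rows in first-appearance order of team, row 2 is team=HV4. stat columns in first-appearance order: passes, goals, assists, saves, fouls; column 4 is saves.
Long rows with team=HV4, stat=saves: min(516, 718) = 516.

516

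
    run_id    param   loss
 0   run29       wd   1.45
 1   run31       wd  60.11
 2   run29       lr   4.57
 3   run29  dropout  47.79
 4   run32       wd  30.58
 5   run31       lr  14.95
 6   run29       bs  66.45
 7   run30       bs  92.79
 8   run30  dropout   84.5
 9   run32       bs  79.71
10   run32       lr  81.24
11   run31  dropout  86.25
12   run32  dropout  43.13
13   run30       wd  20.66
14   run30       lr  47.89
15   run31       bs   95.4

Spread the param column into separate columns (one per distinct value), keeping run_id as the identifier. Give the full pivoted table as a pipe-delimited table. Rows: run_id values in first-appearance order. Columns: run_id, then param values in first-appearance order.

| run_id | wd | lr | dropout | bs |
| run29 | 1.45 | 4.57 | 47.79 | 66.45 |
| run31 | 60.11 | 14.95 | 86.25 | 95.4 |
| run32 | 30.58 | 81.24 | 43.13 | 79.71 |
| run30 | 20.66 | 47.89 | 84.5 | 92.79 |

Columns: run_id plus the 4 distinct param values (wd, lr, dropout, bs).
For example, row run29 column wd takes loss=1.45 from the long row (run29, wd).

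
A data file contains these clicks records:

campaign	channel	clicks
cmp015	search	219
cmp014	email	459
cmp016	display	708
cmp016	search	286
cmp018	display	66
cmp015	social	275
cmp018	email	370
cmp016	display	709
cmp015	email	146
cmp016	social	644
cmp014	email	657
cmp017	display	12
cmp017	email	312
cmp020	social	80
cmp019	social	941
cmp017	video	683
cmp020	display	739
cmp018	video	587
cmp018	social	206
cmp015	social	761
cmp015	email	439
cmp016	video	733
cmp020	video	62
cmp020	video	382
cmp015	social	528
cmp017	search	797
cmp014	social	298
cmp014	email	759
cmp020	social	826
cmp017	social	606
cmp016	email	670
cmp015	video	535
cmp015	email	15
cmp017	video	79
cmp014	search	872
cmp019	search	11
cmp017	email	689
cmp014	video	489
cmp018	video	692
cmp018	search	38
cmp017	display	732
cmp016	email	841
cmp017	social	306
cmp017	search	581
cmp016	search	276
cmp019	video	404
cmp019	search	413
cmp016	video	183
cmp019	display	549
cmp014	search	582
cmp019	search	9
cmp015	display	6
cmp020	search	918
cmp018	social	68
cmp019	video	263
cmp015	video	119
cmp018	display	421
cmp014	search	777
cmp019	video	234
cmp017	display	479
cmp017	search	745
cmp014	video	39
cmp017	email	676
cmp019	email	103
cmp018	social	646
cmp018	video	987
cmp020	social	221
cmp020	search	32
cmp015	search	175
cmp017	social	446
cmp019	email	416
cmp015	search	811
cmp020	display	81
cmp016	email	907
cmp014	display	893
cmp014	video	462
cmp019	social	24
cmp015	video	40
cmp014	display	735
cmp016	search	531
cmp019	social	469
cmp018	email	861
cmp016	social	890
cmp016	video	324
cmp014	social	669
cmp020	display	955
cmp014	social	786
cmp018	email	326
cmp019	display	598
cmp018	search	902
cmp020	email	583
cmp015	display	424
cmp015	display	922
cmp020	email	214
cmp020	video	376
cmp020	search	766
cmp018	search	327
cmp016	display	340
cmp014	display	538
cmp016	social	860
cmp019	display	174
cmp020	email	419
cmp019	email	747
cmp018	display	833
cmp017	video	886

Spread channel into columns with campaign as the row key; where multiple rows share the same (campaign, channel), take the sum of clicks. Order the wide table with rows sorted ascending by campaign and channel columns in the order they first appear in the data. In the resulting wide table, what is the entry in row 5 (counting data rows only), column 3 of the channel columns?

With rows sorted ascending by campaign, row 5 is campaign=cmp018. channel columns in first-appearance order: search, email, display, social, video; column 3 is display.
Long rows with campaign=cmp018, channel=display: 66 + 421 + 833 = 1320.

1320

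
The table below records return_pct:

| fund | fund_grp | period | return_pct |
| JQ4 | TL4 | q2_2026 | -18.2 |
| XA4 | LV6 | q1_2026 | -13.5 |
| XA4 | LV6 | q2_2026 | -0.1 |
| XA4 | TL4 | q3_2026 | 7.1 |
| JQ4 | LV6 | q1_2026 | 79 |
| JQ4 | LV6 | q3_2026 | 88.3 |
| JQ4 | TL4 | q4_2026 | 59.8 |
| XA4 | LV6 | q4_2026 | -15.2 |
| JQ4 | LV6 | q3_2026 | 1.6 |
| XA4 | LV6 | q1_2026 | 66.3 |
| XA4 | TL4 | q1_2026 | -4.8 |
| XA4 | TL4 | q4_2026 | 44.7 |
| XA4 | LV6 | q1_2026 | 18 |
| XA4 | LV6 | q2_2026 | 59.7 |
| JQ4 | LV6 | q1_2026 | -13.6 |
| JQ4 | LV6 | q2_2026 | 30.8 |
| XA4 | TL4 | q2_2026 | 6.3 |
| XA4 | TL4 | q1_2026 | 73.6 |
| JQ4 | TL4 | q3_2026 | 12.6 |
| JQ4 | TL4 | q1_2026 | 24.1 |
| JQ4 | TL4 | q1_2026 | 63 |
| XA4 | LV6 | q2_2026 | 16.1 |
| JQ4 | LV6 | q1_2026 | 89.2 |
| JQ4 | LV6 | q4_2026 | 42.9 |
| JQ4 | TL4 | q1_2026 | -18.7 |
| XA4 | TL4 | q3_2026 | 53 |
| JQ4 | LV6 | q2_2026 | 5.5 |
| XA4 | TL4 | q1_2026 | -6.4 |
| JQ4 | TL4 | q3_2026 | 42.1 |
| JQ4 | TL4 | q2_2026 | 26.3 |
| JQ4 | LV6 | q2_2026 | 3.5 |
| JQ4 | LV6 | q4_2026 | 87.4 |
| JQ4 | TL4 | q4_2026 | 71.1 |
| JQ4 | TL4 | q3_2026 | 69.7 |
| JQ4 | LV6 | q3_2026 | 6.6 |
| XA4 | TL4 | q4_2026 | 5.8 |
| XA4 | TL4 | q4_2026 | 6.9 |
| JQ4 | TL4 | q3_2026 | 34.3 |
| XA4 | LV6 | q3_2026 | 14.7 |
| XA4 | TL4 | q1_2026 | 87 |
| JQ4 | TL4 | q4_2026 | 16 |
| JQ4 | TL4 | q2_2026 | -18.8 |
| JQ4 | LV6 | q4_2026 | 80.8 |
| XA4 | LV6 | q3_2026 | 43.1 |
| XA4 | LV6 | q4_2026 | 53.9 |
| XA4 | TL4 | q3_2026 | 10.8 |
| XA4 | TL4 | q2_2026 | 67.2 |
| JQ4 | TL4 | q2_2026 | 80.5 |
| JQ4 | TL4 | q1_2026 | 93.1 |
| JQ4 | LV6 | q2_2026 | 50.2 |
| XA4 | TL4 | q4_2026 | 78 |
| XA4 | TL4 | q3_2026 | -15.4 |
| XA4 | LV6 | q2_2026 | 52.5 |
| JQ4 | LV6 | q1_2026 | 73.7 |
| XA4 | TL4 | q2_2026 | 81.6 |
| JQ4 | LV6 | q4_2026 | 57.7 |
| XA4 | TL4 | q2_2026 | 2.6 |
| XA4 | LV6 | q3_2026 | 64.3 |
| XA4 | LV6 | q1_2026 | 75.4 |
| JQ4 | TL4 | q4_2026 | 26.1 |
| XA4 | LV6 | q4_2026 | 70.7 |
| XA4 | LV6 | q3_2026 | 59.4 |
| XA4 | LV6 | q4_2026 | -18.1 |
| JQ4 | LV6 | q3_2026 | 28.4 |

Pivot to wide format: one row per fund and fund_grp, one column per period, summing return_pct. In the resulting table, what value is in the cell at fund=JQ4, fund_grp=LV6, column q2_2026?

Rows with fund=JQ4, fund_grp=LV6 and period=q2_2026: return_pct values are 30.8, 5.5, 3.5, 50.2.
30.8 + 5.5 + 3.5 + 50.2 = 90.

90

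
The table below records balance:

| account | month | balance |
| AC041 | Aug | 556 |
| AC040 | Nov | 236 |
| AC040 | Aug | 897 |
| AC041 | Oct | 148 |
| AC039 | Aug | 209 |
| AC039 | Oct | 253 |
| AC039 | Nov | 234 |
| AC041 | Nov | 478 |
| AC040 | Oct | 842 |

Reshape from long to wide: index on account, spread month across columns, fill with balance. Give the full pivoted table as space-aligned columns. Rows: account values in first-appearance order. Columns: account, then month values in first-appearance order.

Columns: account plus the 3 distinct month values (Aug, Nov, Oct).
For example, row AC041 column Aug takes balance=556 from the long row (AC041, Aug).

account  Aug  Nov  Oct
AC041    556  478  148
AC040    897  236  842
AC039    209  234  253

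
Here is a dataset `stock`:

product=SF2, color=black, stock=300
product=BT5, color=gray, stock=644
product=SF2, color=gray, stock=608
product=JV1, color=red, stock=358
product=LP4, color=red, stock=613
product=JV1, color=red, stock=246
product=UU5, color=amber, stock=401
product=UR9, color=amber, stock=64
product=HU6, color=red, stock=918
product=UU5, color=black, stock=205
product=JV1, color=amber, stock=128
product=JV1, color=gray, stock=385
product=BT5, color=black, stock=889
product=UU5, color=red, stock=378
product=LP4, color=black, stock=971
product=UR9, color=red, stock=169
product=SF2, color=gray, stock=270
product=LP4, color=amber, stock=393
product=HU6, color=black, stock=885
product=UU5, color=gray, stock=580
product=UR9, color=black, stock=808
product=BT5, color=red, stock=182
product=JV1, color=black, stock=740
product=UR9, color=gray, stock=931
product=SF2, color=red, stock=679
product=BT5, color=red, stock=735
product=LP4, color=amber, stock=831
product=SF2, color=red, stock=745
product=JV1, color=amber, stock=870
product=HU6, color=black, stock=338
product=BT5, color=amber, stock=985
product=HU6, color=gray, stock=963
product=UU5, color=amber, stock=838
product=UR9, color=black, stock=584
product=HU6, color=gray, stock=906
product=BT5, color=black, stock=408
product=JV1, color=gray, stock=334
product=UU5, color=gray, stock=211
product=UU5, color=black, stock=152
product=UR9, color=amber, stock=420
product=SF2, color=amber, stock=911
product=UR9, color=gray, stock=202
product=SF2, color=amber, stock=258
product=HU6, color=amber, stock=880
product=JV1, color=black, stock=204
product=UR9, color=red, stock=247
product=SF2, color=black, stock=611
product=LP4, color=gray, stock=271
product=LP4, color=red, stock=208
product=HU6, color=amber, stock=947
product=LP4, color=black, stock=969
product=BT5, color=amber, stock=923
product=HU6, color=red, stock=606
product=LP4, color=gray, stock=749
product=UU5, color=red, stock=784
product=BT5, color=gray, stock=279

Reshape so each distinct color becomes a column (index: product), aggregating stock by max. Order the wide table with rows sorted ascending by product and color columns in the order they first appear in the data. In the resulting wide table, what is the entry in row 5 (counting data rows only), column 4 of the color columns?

911

With rows sorted ascending by product, row 5 is product=SF2. color columns in first-appearance order: black, gray, red, amber; column 4 is amber.
Long rows with product=SF2, color=amber: max(911, 258) = 911.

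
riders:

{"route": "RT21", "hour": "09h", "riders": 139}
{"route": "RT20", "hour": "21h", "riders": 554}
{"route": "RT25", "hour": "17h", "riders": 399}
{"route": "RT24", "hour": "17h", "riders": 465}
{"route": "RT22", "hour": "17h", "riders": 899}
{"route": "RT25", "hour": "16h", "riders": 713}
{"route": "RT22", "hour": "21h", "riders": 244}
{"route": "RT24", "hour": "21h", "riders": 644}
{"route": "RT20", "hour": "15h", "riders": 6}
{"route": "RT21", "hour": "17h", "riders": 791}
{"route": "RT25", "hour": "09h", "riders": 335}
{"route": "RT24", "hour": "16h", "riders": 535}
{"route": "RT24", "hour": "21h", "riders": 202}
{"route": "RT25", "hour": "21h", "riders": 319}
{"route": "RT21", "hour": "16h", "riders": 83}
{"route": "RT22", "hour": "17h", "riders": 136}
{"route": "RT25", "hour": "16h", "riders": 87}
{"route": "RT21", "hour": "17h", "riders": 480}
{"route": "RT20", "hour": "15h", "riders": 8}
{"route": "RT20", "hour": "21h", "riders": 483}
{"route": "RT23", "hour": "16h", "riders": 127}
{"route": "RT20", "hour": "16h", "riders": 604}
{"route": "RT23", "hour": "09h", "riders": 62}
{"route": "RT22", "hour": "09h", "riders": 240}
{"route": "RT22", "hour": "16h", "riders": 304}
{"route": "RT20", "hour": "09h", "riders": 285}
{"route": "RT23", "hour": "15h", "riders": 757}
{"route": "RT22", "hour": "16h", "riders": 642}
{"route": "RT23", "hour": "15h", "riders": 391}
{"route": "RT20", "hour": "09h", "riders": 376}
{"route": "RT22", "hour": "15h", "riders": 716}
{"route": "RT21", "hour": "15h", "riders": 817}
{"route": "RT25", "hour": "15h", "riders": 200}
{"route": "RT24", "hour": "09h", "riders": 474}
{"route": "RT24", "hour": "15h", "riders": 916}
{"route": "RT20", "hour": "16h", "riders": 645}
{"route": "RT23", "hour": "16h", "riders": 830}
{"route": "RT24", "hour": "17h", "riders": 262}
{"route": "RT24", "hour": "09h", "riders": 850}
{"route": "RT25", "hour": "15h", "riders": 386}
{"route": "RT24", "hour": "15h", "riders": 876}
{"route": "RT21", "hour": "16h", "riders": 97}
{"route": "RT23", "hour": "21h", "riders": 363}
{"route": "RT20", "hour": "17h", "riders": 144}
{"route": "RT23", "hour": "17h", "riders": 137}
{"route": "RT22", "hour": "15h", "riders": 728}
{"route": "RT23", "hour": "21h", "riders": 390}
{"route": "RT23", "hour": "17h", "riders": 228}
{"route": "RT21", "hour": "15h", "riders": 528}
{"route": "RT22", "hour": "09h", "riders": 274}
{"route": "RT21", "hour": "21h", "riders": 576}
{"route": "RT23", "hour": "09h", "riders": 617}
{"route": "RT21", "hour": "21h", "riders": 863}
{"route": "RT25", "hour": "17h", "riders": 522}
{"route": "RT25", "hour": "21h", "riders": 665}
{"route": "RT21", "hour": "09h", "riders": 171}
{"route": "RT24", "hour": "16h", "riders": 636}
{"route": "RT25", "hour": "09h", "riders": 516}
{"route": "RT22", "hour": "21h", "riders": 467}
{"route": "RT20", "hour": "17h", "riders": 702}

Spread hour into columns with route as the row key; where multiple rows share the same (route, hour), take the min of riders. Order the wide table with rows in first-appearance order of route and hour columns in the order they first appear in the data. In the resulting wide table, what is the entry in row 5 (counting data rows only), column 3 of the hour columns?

With rows in first-appearance order of route, row 5 is route=RT22. hour columns in first-appearance order: 09h, 21h, 17h, 16h, 15h; column 3 is 17h.
Long rows with route=RT22, hour=17h: min(899, 136) = 136.

136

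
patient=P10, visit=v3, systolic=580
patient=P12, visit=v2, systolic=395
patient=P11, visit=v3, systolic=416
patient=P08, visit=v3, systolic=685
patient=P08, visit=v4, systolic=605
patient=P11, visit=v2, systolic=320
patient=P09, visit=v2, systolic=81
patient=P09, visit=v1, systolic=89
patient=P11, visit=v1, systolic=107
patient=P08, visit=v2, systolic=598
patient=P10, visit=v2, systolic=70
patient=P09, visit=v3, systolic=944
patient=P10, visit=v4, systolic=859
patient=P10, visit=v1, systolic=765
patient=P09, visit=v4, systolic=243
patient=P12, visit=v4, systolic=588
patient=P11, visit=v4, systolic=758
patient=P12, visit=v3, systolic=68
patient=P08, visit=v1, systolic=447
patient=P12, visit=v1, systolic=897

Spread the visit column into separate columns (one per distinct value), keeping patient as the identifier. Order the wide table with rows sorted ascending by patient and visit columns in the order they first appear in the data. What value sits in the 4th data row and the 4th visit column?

With rows sorted ascending by patient, row 4 is patient=P11. visit columns in first-appearance order: v3, v2, v4, v1; column 4 is v1.
Long rows with patient=P11, visit=v1: systolic = 107.

107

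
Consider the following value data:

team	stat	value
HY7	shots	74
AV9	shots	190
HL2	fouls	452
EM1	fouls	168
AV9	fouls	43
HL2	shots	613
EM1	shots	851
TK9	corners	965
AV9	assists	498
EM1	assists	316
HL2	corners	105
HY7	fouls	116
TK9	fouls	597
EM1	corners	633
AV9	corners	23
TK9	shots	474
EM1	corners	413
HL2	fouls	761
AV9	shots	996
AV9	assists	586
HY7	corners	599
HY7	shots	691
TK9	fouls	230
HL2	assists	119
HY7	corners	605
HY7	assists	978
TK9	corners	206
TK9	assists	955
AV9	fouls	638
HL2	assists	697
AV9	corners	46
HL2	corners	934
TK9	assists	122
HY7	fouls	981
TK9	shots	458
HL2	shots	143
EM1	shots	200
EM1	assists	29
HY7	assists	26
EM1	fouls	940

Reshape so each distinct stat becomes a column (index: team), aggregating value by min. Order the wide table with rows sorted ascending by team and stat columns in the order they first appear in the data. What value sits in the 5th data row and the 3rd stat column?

206

With rows sorted ascending by team, row 5 is team=TK9. stat columns in first-appearance order: shots, fouls, corners, assists; column 3 is corners.
Long rows with team=TK9, stat=corners: min(965, 206) = 206.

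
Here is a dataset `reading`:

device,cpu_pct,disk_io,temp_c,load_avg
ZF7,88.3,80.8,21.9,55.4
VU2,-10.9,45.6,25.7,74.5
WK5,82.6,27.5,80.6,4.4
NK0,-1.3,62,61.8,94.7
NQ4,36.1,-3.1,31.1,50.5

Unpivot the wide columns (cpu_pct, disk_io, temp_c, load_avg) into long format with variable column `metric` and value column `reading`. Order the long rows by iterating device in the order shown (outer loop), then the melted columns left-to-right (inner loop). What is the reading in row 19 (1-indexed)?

20 rows total (5 × 4). Row 19: index ⌊(19-1)/4⌋ = 4 into device → NQ4; (19-1) mod 4 = 2 into the melted columns → temp_c.
So row 19 is (NQ4, temp_c, 31.1); reading = 31.1.

31.1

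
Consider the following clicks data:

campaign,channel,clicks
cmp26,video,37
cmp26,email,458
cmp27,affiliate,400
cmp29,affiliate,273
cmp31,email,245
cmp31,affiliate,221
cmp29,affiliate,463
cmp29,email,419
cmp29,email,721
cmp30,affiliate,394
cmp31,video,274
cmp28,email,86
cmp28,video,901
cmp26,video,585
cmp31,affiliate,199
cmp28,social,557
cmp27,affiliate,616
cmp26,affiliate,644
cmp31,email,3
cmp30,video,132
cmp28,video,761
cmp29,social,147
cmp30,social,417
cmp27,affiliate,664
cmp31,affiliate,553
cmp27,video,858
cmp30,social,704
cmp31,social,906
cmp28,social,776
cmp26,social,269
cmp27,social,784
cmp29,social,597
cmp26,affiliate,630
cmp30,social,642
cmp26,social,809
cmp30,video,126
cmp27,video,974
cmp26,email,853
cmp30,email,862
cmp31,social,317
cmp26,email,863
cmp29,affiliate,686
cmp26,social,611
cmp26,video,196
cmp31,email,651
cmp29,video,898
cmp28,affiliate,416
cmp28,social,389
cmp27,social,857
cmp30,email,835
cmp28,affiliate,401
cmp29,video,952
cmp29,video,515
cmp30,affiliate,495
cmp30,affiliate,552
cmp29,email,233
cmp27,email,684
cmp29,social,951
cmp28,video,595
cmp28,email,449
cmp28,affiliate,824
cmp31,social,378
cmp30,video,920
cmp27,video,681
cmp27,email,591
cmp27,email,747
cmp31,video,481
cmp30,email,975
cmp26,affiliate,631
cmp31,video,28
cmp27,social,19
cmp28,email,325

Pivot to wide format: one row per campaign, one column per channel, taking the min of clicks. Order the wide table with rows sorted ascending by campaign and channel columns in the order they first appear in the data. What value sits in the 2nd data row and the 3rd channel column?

With rows sorted ascending by campaign, row 2 is campaign=cmp27. channel columns in first-appearance order: video, email, affiliate, social; column 3 is affiliate.
Long rows with campaign=cmp27, channel=affiliate: min(400, 616, 664) = 400.

400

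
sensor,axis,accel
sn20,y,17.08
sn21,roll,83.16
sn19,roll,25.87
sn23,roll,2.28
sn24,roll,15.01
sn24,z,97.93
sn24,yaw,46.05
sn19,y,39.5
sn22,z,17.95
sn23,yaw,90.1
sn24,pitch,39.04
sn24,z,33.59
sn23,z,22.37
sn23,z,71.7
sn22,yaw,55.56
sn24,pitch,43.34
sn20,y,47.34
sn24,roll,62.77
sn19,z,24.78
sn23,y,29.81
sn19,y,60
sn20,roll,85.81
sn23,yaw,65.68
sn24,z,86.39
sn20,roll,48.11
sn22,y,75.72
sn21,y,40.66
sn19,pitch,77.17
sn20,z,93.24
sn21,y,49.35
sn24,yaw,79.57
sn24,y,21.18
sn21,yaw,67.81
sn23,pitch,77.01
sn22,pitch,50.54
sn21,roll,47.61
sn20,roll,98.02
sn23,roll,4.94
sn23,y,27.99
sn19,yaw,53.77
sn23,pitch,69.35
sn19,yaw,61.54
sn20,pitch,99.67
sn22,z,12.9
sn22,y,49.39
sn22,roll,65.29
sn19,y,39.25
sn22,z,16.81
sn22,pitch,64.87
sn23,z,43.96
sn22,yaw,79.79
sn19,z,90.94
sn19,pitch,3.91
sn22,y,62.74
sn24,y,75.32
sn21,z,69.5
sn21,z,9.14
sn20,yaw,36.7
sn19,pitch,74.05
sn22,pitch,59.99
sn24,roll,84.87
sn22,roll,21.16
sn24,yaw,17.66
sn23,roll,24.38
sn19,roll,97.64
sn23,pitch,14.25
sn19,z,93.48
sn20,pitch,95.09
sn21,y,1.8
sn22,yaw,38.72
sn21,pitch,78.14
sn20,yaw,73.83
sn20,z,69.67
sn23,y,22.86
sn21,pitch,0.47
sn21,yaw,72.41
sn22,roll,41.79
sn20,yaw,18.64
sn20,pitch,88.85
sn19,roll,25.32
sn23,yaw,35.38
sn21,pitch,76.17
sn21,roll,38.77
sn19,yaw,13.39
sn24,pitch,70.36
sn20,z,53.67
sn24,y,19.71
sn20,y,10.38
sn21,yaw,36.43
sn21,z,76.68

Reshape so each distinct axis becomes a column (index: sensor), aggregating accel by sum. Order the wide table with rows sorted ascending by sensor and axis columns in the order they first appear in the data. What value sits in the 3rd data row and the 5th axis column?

With rows sorted ascending by sensor, row 3 is sensor=sn21. axis columns in first-appearance order: y, roll, z, yaw, pitch; column 5 is pitch.
Long rows with sensor=sn21, axis=pitch: 78.14 + 0.47 + 76.17 = 154.78.

154.78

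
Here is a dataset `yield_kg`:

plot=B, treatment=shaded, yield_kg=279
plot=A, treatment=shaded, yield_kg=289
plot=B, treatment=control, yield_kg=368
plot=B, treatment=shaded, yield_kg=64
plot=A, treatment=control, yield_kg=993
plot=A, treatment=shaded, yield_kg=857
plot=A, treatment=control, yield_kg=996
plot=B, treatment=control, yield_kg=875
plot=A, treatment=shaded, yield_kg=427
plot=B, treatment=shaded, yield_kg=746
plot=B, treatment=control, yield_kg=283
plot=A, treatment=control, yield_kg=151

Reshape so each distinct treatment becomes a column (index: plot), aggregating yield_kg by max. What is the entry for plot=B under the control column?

875

Rows with plot=B and treatment=control: yield_kg values are 368, 875, 283.
max(368, 875, 283) = 875.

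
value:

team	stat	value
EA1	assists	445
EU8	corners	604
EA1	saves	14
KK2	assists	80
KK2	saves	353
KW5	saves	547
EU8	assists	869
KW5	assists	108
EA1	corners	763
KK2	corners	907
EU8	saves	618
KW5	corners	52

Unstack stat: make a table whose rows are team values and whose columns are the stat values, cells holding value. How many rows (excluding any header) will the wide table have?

4

4 distinct team values → 4 rows.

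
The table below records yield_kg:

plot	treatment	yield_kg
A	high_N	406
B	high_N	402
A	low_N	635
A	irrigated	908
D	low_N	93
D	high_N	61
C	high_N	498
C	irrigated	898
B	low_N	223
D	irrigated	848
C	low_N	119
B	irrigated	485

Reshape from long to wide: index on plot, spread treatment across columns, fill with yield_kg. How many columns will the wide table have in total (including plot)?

4

1 column for plot plus 3 distinct treatment values → 4 columns.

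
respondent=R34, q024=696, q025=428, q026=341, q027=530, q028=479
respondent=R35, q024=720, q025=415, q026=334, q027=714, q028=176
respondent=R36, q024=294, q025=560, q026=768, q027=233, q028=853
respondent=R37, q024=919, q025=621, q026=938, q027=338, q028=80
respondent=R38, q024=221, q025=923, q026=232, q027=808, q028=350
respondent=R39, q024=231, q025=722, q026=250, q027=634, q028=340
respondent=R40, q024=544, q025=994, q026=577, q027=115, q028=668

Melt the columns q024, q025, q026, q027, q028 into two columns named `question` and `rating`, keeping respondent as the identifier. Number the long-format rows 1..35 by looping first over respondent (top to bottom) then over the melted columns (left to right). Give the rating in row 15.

853

35 rows total (7 × 5). Row 15: index ⌊(15-1)/5⌋ = 2 into respondent → R36; (15-1) mod 5 = 4 into the melted columns → q028.
So row 15 is (R36, q028, 853); rating = 853.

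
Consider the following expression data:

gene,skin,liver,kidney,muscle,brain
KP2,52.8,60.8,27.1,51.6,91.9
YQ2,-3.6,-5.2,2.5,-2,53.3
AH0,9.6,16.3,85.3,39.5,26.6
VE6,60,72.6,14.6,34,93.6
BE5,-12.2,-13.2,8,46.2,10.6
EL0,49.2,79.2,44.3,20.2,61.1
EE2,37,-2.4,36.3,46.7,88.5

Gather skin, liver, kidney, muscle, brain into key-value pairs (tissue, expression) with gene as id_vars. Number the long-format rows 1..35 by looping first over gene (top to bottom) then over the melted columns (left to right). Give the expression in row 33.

36.3

35 rows total (7 × 5). Row 33: index ⌊(33-1)/5⌋ = 6 into gene → EE2; (33-1) mod 5 = 2 into the melted columns → kidney.
So row 33 is (EE2, kidney, 36.3); expression = 36.3.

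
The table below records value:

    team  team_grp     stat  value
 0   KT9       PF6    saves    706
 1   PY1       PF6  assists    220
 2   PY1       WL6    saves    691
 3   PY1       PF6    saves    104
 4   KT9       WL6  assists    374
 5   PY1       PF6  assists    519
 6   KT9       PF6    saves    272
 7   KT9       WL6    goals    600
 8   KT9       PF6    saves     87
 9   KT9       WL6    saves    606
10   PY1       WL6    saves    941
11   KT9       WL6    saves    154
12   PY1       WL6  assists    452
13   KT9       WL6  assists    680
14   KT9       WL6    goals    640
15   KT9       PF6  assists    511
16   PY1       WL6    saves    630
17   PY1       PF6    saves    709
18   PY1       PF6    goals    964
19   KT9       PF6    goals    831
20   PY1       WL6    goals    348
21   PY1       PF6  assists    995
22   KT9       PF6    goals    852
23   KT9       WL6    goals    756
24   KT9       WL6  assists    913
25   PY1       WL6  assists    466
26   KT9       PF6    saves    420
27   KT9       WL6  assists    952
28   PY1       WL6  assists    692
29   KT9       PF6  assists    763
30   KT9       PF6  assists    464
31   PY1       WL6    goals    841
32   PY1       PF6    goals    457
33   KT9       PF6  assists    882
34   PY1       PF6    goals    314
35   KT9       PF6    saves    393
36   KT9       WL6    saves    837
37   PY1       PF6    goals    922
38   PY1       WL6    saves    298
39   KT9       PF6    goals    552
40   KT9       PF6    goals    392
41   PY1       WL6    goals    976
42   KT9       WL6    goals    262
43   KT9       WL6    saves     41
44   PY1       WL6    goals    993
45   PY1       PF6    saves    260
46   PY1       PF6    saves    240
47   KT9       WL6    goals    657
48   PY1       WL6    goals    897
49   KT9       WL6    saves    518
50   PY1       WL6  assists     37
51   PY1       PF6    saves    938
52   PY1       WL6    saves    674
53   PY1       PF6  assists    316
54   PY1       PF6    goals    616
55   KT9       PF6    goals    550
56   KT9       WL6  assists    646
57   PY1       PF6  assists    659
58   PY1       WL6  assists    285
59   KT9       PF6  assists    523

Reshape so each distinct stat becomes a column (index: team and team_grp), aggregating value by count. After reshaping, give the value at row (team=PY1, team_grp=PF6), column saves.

Rows with team=PY1, team_grp=PF6 and stat=saves: value values are 104, 709, 260, 240, 938.
5 rows match — count = 5.

5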